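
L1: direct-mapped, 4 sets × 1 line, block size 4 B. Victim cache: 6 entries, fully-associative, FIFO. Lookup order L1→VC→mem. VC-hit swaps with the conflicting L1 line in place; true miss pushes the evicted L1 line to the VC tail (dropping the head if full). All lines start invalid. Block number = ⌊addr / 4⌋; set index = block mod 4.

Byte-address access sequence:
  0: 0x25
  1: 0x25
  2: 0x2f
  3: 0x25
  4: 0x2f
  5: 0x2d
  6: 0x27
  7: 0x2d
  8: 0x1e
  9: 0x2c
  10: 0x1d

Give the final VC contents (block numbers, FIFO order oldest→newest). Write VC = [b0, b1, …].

  [0] addr=0x25 blk=9 s=1: MISS | VC []
  [1] addr=0x25 blk=9 s=1: L1-HIT | VC []
  [2] addr=0x2f blk=11 s=3: MISS | VC []
  [3] addr=0x25 blk=9 s=1: L1-HIT | VC []
  [4] addr=0x2f blk=11 s=3: L1-HIT | VC []
  [5] addr=0x2d blk=11 s=3: L1-HIT | VC []
  [6] addr=0x27 blk=9 s=1: L1-HIT | VC []
  [7] addr=0x2d blk=11 s=3: L1-HIT | VC []
  [8] addr=0x1e blk=7 s=3: MISS | VC [11]
  [9] addr=0x2c blk=11 s=3: VC-HIT | VC [7]
  [10] addr=0x1d blk=7 s=3: VC-HIT | VC [11]

VC = [11]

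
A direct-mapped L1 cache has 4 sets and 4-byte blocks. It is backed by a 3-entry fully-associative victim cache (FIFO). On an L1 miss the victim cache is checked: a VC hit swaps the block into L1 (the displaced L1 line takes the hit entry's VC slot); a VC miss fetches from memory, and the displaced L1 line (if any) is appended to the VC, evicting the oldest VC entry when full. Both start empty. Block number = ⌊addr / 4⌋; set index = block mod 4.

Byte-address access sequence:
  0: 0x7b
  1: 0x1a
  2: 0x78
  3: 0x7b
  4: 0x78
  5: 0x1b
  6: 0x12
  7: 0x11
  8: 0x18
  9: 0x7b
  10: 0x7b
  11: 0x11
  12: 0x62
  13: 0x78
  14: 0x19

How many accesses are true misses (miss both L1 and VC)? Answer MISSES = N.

  [0] addr=0x7b blk=30 s=2: MISS | VC []
  [1] addr=0x1a blk=6 s=2: MISS | VC [30]
  [2] addr=0x78 blk=30 s=2: VC-HIT | VC [6]
  [3] addr=0x7b blk=30 s=2: L1-HIT | VC [6]
  [4] addr=0x78 blk=30 s=2: L1-HIT | VC [6]
  [5] addr=0x1b blk=6 s=2: VC-HIT | VC [30]
  [6] addr=0x12 blk=4 s=0: MISS | VC [30]
  [7] addr=0x11 blk=4 s=0: L1-HIT | VC [30]
  [8] addr=0x18 blk=6 s=2: L1-HIT | VC [30]
  [9] addr=0x7b blk=30 s=2: VC-HIT | VC [6]
  [10] addr=0x7b blk=30 s=2: L1-HIT | VC [6]
  [11] addr=0x11 blk=4 s=0: L1-HIT | VC [6]
  [12] addr=0x62 blk=24 s=0: MISS | VC [6, 4]
  [13] addr=0x78 blk=30 s=2: L1-HIT | VC [6, 4]
  [14] addr=0x19 blk=6 s=2: VC-HIT | VC [30, 4]

MISSES = 4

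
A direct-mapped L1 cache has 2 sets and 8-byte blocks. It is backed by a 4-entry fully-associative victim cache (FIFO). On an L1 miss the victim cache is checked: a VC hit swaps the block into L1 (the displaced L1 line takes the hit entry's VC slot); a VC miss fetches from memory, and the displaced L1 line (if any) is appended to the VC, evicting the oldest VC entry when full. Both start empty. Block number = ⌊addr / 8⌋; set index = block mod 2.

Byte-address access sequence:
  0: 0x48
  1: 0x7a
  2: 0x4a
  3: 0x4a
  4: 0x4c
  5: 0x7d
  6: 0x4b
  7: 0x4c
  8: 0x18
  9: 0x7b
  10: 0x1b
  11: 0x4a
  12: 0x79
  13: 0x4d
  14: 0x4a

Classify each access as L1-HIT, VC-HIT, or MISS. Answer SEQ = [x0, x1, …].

  [0] addr=0x48 blk=9 s=1: MISS | VC []
  [1] addr=0x7a blk=15 s=1: MISS | VC [9]
  [2] addr=0x4a blk=9 s=1: VC-HIT | VC [15]
  [3] addr=0x4a blk=9 s=1: L1-HIT | VC [15]
  [4] addr=0x4c blk=9 s=1: L1-HIT | VC [15]
  [5] addr=0x7d blk=15 s=1: VC-HIT | VC [9]
  [6] addr=0x4b blk=9 s=1: VC-HIT | VC [15]
  [7] addr=0x4c blk=9 s=1: L1-HIT | VC [15]
  [8] addr=0x18 blk=3 s=1: MISS | VC [15, 9]
  [9] addr=0x7b blk=15 s=1: VC-HIT | VC [3, 9]
  [10] addr=0x1b blk=3 s=1: VC-HIT | VC [15, 9]
  [11] addr=0x4a blk=9 s=1: VC-HIT | VC [15, 3]
  [12] addr=0x79 blk=15 s=1: VC-HIT | VC [9, 3]
  [13] addr=0x4d blk=9 s=1: VC-HIT | VC [15, 3]
  [14] addr=0x4a blk=9 s=1: L1-HIT | VC [15, 3]

SEQ = [MISS, MISS, VC-HIT, L1-HIT, L1-HIT, VC-HIT, VC-HIT, L1-HIT, MISS, VC-HIT, VC-HIT, VC-HIT, VC-HIT, VC-HIT, L1-HIT]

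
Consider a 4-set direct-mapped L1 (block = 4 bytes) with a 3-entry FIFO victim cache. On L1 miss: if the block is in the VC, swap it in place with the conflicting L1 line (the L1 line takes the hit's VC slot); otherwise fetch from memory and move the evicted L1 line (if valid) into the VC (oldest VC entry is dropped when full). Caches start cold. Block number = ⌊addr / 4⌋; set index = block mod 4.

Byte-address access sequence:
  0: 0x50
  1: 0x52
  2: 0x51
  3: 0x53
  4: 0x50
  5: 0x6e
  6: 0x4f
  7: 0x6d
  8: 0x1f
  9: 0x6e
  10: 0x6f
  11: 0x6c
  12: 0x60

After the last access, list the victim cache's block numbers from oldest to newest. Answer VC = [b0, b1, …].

VC = [19, 7, 20]

  [0] addr=0x50 blk=20 s=0: MISS | VC []
  [1] addr=0x52 blk=20 s=0: L1-HIT | VC []
  [2] addr=0x51 blk=20 s=0: L1-HIT | VC []
  [3] addr=0x53 blk=20 s=0: L1-HIT | VC []
  [4] addr=0x50 blk=20 s=0: L1-HIT | VC []
  [5] addr=0x6e blk=27 s=3: MISS | VC []
  [6] addr=0x4f blk=19 s=3: MISS | VC [27]
  [7] addr=0x6d blk=27 s=3: VC-HIT | VC [19]
  [8] addr=0x1f blk=7 s=3: MISS | VC [19, 27]
  [9] addr=0x6e blk=27 s=3: VC-HIT | VC [19, 7]
  [10] addr=0x6f blk=27 s=3: L1-HIT | VC [19, 7]
  [11] addr=0x6c blk=27 s=3: L1-HIT | VC [19, 7]
  [12] addr=0x60 blk=24 s=0: MISS | VC [19, 7, 20]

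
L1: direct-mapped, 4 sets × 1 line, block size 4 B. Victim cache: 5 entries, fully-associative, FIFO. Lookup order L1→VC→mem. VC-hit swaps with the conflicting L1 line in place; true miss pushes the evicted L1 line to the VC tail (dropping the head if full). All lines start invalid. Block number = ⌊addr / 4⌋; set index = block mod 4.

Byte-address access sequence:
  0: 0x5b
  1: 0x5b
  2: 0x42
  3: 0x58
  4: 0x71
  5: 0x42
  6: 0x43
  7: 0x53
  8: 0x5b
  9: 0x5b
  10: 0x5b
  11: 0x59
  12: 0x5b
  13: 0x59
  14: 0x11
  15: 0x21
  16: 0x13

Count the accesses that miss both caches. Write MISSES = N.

MISSES = 6

#0 0x5b→b22/s2 MISS; vc=[]
#1 0x5b→b22/s2 L1-HIT; vc=[]
#2 0x42→b16/s0 MISS; vc=[]
#3 0x58→b22/s2 L1-HIT; vc=[]
#4 0x71→b28/s0 MISS; vc=[16]
#5 0x42→b16/s0 VC-HIT; vc=[28]
#6 0x43→b16/s0 L1-HIT; vc=[28]
#7 0x53→b20/s0 MISS; vc=[28,16]
#8 0x5b→b22/s2 L1-HIT; vc=[28,16]
#9 0x5b→b22/s2 L1-HIT; vc=[28,16]
#10 0x5b→b22/s2 L1-HIT; vc=[28,16]
#11 0x59→b22/s2 L1-HIT; vc=[28,16]
#12 0x5b→b22/s2 L1-HIT; vc=[28,16]
#13 0x59→b22/s2 L1-HIT; vc=[28,16]
#14 0x11→b4/s0 MISS; vc=[28,16,20]
#15 0x21→b8/s0 MISS; vc=[28,16,20,4]
#16 0x13→b4/s0 VC-HIT; vc=[28,16,20,8]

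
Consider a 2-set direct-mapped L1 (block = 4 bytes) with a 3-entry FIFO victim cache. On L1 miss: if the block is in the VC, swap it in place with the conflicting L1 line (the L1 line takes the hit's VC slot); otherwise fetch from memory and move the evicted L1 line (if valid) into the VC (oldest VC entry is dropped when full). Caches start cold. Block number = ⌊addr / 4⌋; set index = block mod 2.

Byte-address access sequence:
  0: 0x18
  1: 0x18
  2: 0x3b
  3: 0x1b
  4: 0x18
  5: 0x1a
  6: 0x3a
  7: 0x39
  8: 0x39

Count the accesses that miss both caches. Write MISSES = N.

0: 0x18 (blk 6, set 0) → MISS  vc=[]
1: 0x18 (blk 6, set 0) → L1-HIT  vc=[]
2: 0x3b (blk 14, set 0) → MISS  vc=[6]
3: 0x1b (blk 6, set 0) → VC-HIT  vc=[14]
4: 0x18 (blk 6, set 0) → L1-HIT  vc=[14]
5: 0x1a (blk 6, set 0) → L1-HIT  vc=[14]
6: 0x3a (blk 14, set 0) → VC-HIT  vc=[6]
7: 0x39 (blk 14, set 0) → L1-HIT  vc=[6]
8: 0x39 (blk 14, set 0) → L1-HIT  vc=[6]

MISSES = 2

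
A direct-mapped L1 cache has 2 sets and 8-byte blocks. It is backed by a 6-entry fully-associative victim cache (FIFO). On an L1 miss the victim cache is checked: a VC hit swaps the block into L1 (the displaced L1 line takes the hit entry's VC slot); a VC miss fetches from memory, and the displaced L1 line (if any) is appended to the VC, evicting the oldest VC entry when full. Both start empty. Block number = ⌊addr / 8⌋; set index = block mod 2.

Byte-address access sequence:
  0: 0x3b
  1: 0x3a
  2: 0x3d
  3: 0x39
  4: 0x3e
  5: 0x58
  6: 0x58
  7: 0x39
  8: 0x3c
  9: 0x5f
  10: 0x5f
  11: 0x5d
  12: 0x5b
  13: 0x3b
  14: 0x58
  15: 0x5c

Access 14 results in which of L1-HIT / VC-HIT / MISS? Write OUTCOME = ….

#0 0x3b→b7/s1 MISS; vc=[]
#1 0x3a→b7/s1 L1-HIT; vc=[]
#2 0x3d→b7/s1 L1-HIT; vc=[]
#3 0x39→b7/s1 L1-HIT; vc=[]
#4 0x3e→b7/s1 L1-HIT; vc=[]
#5 0x58→b11/s1 MISS; vc=[7]
#6 0x58→b11/s1 L1-HIT; vc=[7]
#7 0x39→b7/s1 VC-HIT; vc=[11]
#8 0x3c→b7/s1 L1-HIT; vc=[11]
#9 0x5f→b11/s1 VC-HIT; vc=[7]
#10 0x5f→b11/s1 L1-HIT; vc=[7]
#11 0x5d→b11/s1 L1-HIT; vc=[7]
#12 0x5b→b11/s1 L1-HIT; vc=[7]
#13 0x3b→b7/s1 VC-HIT; vc=[11]
#14 0x58→b11/s1 VC-HIT; vc=[7]
#15 0x5c→b11/s1 L1-HIT; vc=[7]

OUTCOME = VC-HIT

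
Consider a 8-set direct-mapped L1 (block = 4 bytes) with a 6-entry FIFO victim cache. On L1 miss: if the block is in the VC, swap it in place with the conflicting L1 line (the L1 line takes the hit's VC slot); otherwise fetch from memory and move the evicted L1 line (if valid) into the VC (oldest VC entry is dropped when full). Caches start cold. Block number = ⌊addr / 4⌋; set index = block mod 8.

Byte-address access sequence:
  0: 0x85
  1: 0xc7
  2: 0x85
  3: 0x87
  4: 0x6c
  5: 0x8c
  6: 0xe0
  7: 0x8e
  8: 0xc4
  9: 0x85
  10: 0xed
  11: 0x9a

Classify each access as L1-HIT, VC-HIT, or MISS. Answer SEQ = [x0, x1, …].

SEQ = [MISS, MISS, VC-HIT, L1-HIT, MISS, MISS, MISS, L1-HIT, VC-HIT, VC-HIT, MISS, MISS]

0: 0x85 (blk 33, set 1) → MISS  vc=[]
1: 0xc7 (blk 49, set 1) → MISS  vc=[33]
2: 0x85 (blk 33, set 1) → VC-HIT  vc=[49]
3: 0x87 (blk 33, set 1) → L1-HIT  vc=[49]
4: 0x6c (blk 27, set 3) → MISS  vc=[49]
5: 0x8c (blk 35, set 3) → MISS  vc=[49, 27]
6: 0xe0 (blk 56, set 0) → MISS  vc=[49, 27]
7: 0x8e (blk 35, set 3) → L1-HIT  vc=[49, 27]
8: 0xc4 (blk 49, set 1) → VC-HIT  vc=[33, 27]
9: 0x85 (blk 33, set 1) → VC-HIT  vc=[49, 27]
10: 0xed (blk 59, set 3) → MISS  vc=[49, 27, 35]
11: 0x9a (blk 38, set 6) → MISS  vc=[49, 27, 35]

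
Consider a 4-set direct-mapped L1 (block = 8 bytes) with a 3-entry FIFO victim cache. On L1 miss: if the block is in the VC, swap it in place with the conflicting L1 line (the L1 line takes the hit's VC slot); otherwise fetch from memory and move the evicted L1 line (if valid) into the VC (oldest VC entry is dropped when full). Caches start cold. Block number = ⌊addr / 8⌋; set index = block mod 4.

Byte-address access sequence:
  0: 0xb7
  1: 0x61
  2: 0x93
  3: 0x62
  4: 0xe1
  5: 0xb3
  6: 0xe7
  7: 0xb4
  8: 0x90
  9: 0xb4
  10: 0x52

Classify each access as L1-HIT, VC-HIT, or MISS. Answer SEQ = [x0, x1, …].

SEQ = [MISS, MISS, MISS, L1-HIT, MISS, VC-HIT, L1-HIT, L1-HIT, VC-HIT, VC-HIT, MISS]

#0 0xb7→b22/s2 MISS; vc=[]
#1 0x61→b12/s0 MISS; vc=[]
#2 0x93→b18/s2 MISS; vc=[22]
#3 0x62→b12/s0 L1-HIT; vc=[22]
#4 0xe1→b28/s0 MISS; vc=[22,12]
#5 0xb3→b22/s2 VC-HIT; vc=[18,12]
#6 0xe7→b28/s0 L1-HIT; vc=[18,12]
#7 0xb4→b22/s2 L1-HIT; vc=[18,12]
#8 0x90→b18/s2 VC-HIT; vc=[22,12]
#9 0xb4→b22/s2 VC-HIT; vc=[18,12]
#10 0x52→b10/s2 MISS; vc=[18,12,22]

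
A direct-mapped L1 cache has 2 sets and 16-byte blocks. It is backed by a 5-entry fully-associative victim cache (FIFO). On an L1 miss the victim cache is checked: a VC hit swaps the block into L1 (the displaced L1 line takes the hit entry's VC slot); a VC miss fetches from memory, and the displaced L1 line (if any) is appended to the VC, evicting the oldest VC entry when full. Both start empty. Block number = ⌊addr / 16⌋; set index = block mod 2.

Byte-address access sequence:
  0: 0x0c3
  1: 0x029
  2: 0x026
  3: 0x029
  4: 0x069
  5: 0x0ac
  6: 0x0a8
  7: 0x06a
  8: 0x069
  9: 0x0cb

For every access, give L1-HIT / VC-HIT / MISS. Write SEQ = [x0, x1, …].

SEQ = [MISS, MISS, L1-HIT, L1-HIT, MISS, MISS, L1-HIT, VC-HIT, L1-HIT, VC-HIT]

  [0] addr=0xc3 blk=12 s=0: MISS | VC []
  [1] addr=0x29 blk=2 s=0: MISS | VC [12]
  [2] addr=0x26 blk=2 s=0: L1-HIT | VC [12]
  [3] addr=0x29 blk=2 s=0: L1-HIT | VC [12]
  [4] addr=0x69 blk=6 s=0: MISS | VC [12, 2]
  [5] addr=0xac blk=10 s=0: MISS | VC [12, 2, 6]
  [6] addr=0xa8 blk=10 s=0: L1-HIT | VC [12, 2, 6]
  [7] addr=0x6a blk=6 s=0: VC-HIT | VC [12, 2, 10]
  [8] addr=0x69 blk=6 s=0: L1-HIT | VC [12, 2, 10]
  [9] addr=0xcb blk=12 s=0: VC-HIT | VC [6, 2, 10]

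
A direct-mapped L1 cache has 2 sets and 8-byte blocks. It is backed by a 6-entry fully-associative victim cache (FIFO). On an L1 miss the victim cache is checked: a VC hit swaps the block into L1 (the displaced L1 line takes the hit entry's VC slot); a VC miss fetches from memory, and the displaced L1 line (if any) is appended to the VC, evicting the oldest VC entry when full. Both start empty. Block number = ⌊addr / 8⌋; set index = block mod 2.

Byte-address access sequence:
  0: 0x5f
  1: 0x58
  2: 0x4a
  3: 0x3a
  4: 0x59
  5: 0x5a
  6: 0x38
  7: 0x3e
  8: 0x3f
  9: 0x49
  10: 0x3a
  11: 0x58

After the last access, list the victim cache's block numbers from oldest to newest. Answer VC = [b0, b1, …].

  [0] addr=0x5f blk=11 s=1: MISS | VC []
  [1] addr=0x58 blk=11 s=1: L1-HIT | VC []
  [2] addr=0x4a blk=9 s=1: MISS | VC [11]
  [3] addr=0x3a blk=7 s=1: MISS | VC [11, 9]
  [4] addr=0x59 blk=11 s=1: VC-HIT | VC [7, 9]
  [5] addr=0x5a blk=11 s=1: L1-HIT | VC [7, 9]
  [6] addr=0x38 blk=7 s=1: VC-HIT | VC [11, 9]
  [7] addr=0x3e blk=7 s=1: L1-HIT | VC [11, 9]
  [8] addr=0x3f blk=7 s=1: L1-HIT | VC [11, 9]
  [9] addr=0x49 blk=9 s=1: VC-HIT | VC [11, 7]
  [10] addr=0x3a blk=7 s=1: VC-HIT | VC [11, 9]
  [11] addr=0x58 blk=11 s=1: VC-HIT | VC [7, 9]

VC = [7, 9]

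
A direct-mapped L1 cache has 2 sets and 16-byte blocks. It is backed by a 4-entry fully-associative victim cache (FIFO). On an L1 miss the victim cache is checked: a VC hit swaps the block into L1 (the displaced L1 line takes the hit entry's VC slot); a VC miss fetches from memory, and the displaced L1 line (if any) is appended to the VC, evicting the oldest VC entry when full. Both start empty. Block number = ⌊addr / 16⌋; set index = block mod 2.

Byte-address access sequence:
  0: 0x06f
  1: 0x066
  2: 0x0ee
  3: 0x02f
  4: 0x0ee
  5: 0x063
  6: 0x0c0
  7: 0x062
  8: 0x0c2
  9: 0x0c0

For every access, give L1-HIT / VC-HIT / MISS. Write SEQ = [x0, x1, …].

#0 0x6f→b6/s0 MISS; vc=[]
#1 0x66→b6/s0 L1-HIT; vc=[]
#2 0xee→b14/s0 MISS; vc=[6]
#3 0x2f→b2/s0 MISS; vc=[6,14]
#4 0xee→b14/s0 VC-HIT; vc=[6,2]
#5 0x63→b6/s0 VC-HIT; vc=[14,2]
#6 0xc0→b12/s0 MISS; vc=[14,2,6]
#7 0x62→b6/s0 VC-HIT; vc=[14,2,12]
#8 0xc2→b12/s0 VC-HIT; vc=[14,2,6]
#9 0xc0→b12/s0 L1-HIT; vc=[14,2,6]

SEQ = [MISS, L1-HIT, MISS, MISS, VC-HIT, VC-HIT, MISS, VC-HIT, VC-HIT, L1-HIT]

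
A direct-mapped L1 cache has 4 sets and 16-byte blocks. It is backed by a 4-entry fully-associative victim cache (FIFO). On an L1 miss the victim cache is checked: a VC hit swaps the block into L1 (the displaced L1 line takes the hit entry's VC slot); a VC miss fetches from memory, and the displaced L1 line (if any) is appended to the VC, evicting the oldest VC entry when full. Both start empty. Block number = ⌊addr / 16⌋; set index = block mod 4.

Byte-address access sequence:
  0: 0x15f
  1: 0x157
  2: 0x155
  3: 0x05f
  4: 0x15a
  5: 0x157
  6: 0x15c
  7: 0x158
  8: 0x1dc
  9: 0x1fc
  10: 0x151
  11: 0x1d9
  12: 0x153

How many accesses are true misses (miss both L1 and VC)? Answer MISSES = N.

MISSES = 4

  [0] addr=0x15f blk=21 s=1: MISS | VC []
  [1] addr=0x157 blk=21 s=1: L1-HIT | VC []
  [2] addr=0x155 blk=21 s=1: L1-HIT | VC []
  [3] addr=0x5f blk=5 s=1: MISS | VC [21]
  [4] addr=0x15a blk=21 s=1: VC-HIT | VC [5]
  [5] addr=0x157 blk=21 s=1: L1-HIT | VC [5]
  [6] addr=0x15c blk=21 s=1: L1-HIT | VC [5]
  [7] addr=0x158 blk=21 s=1: L1-HIT | VC [5]
  [8] addr=0x1dc blk=29 s=1: MISS | VC [5, 21]
  [9] addr=0x1fc blk=31 s=3: MISS | VC [5, 21]
  [10] addr=0x151 blk=21 s=1: VC-HIT | VC [5, 29]
  [11] addr=0x1d9 blk=29 s=1: VC-HIT | VC [5, 21]
  [12] addr=0x153 blk=21 s=1: VC-HIT | VC [5, 29]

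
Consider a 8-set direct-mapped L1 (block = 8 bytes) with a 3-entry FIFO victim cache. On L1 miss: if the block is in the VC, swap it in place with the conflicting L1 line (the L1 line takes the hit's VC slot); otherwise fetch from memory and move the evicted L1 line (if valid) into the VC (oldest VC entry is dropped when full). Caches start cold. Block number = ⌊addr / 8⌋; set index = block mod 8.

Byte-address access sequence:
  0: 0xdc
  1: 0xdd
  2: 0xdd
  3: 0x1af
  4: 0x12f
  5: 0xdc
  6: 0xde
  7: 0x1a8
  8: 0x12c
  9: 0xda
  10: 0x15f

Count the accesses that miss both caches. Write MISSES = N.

MISSES = 4

  [0] addr=0xdc blk=27 s=3: MISS | VC []
  [1] addr=0xdd blk=27 s=3: L1-HIT | VC []
  [2] addr=0xdd blk=27 s=3: L1-HIT | VC []
  [3] addr=0x1af blk=53 s=5: MISS | VC []
  [4] addr=0x12f blk=37 s=5: MISS | VC [53]
  [5] addr=0xdc blk=27 s=3: L1-HIT | VC [53]
  [6] addr=0xde blk=27 s=3: L1-HIT | VC [53]
  [7] addr=0x1a8 blk=53 s=5: VC-HIT | VC [37]
  [8] addr=0x12c blk=37 s=5: VC-HIT | VC [53]
  [9] addr=0xda blk=27 s=3: L1-HIT | VC [53]
  [10] addr=0x15f blk=43 s=3: MISS | VC [53, 27]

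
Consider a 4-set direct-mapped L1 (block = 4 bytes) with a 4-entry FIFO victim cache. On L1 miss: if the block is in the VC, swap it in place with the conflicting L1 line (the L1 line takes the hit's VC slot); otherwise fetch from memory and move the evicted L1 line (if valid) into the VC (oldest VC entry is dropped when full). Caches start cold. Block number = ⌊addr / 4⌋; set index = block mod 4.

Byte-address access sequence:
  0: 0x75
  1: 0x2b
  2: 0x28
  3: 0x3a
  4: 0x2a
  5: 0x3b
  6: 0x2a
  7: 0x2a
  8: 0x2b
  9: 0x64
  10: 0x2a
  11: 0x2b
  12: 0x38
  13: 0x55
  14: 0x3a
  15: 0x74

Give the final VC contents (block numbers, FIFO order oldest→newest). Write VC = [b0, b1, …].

#0 0x75→b29/s1 MISS; vc=[]
#1 0x2b→b10/s2 MISS; vc=[]
#2 0x28→b10/s2 L1-HIT; vc=[]
#3 0x3a→b14/s2 MISS; vc=[10]
#4 0x2a→b10/s2 VC-HIT; vc=[14]
#5 0x3b→b14/s2 VC-HIT; vc=[10]
#6 0x2a→b10/s2 VC-HIT; vc=[14]
#7 0x2a→b10/s2 L1-HIT; vc=[14]
#8 0x2b→b10/s2 L1-HIT; vc=[14]
#9 0x64→b25/s1 MISS; vc=[14,29]
#10 0x2a→b10/s2 L1-HIT; vc=[14,29]
#11 0x2b→b10/s2 L1-HIT; vc=[14,29]
#12 0x38→b14/s2 VC-HIT; vc=[10,29]
#13 0x55→b21/s1 MISS; vc=[10,29,25]
#14 0x3a→b14/s2 L1-HIT; vc=[10,29,25]
#15 0x74→b29/s1 VC-HIT; vc=[10,21,25]

VC = [10, 21, 25]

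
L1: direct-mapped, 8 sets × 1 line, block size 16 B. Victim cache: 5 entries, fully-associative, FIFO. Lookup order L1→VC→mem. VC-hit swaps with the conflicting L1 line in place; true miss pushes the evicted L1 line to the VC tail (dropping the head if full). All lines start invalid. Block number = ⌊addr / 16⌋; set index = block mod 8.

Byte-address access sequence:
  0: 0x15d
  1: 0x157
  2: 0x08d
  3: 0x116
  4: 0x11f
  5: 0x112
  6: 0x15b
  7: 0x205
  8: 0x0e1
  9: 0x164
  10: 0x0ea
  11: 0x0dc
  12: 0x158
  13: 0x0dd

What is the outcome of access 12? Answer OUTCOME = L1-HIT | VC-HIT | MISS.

  [0] addr=0x15d blk=21 s=5: MISS | VC []
  [1] addr=0x157 blk=21 s=5: L1-HIT | VC []
  [2] addr=0x8d blk=8 s=0: MISS | VC []
  [3] addr=0x116 blk=17 s=1: MISS | VC []
  [4] addr=0x11f blk=17 s=1: L1-HIT | VC []
  [5] addr=0x112 blk=17 s=1: L1-HIT | VC []
  [6] addr=0x15b blk=21 s=5: L1-HIT | VC []
  [7] addr=0x205 blk=32 s=0: MISS | VC [8]
  [8] addr=0xe1 blk=14 s=6: MISS | VC [8]
  [9] addr=0x164 blk=22 s=6: MISS | VC [8, 14]
  [10] addr=0xea blk=14 s=6: VC-HIT | VC [8, 22]
  [11] addr=0xdc blk=13 s=5: MISS | VC [8, 22, 21]
  [12] addr=0x158 blk=21 s=5: VC-HIT | VC [8, 22, 13]
  [13] addr=0xdd blk=13 s=5: VC-HIT | VC [8, 22, 21]

OUTCOME = VC-HIT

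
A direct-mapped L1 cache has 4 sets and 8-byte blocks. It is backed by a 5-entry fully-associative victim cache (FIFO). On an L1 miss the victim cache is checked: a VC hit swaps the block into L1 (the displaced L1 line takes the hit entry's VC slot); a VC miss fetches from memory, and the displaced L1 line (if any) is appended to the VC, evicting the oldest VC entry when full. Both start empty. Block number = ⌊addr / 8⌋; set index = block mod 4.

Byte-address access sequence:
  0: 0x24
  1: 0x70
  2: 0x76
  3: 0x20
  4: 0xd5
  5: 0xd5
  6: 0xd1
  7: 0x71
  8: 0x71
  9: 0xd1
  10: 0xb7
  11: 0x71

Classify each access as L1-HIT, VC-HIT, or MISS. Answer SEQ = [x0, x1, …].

SEQ = [MISS, MISS, L1-HIT, L1-HIT, MISS, L1-HIT, L1-HIT, VC-HIT, L1-HIT, VC-HIT, MISS, VC-HIT]

0: 0x24 (blk 4, set 0) → MISS  vc=[]
1: 0x70 (blk 14, set 2) → MISS  vc=[]
2: 0x76 (blk 14, set 2) → L1-HIT  vc=[]
3: 0x20 (blk 4, set 0) → L1-HIT  vc=[]
4: 0xd5 (blk 26, set 2) → MISS  vc=[14]
5: 0xd5 (blk 26, set 2) → L1-HIT  vc=[14]
6: 0xd1 (blk 26, set 2) → L1-HIT  vc=[14]
7: 0x71 (blk 14, set 2) → VC-HIT  vc=[26]
8: 0x71 (blk 14, set 2) → L1-HIT  vc=[26]
9: 0xd1 (blk 26, set 2) → VC-HIT  vc=[14]
10: 0xb7 (blk 22, set 2) → MISS  vc=[14, 26]
11: 0x71 (blk 14, set 2) → VC-HIT  vc=[22, 26]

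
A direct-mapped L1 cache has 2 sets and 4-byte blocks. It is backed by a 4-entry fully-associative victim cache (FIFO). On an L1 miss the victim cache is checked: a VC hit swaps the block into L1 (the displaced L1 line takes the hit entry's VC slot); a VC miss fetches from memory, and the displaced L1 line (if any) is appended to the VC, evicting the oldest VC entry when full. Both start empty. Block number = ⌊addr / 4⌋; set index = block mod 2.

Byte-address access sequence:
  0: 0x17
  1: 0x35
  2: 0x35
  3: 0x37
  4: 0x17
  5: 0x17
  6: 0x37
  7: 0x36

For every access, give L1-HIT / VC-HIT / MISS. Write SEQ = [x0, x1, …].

#0 0x17→b5/s1 MISS; vc=[]
#1 0x35→b13/s1 MISS; vc=[5]
#2 0x35→b13/s1 L1-HIT; vc=[5]
#3 0x37→b13/s1 L1-HIT; vc=[5]
#4 0x17→b5/s1 VC-HIT; vc=[13]
#5 0x17→b5/s1 L1-HIT; vc=[13]
#6 0x37→b13/s1 VC-HIT; vc=[5]
#7 0x36→b13/s1 L1-HIT; vc=[5]

SEQ = [MISS, MISS, L1-HIT, L1-HIT, VC-HIT, L1-HIT, VC-HIT, L1-HIT]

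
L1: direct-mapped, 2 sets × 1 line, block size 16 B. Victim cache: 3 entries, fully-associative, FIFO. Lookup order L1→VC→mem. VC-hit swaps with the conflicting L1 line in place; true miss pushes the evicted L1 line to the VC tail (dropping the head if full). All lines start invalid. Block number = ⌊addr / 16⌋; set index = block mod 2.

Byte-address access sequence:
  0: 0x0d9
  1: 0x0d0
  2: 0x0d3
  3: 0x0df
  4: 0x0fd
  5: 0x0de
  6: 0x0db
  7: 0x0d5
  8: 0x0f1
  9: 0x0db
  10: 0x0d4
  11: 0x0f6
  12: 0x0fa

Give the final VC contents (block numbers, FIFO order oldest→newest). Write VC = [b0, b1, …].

VC = [13]

  [0] addr=0xd9 blk=13 s=1: MISS | VC []
  [1] addr=0xd0 blk=13 s=1: L1-HIT | VC []
  [2] addr=0xd3 blk=13 s=1: L1-HIT | VC []
  [3] addr=0xdf blk=13 s=1: L1-HIT | VC []
  [4] addr=0xfd blk=15 s=1: MISS | VC [13]
  [5] addr=0xde blk=13 s=1: VC-HIT | VC [15]
  [6] addr=0xdb blk=13 s=1: L1-HIT | VC [15]
  [7] addr=0xd5 blk=13 s=1: L1-HIT | VC [15]
  [8] addr=0xf1 blk=15 s=1: VC-HIT | VC [13]
  [9] addr=0xdb blk=13 s=1: VC-HIT | VC [15]
  [10] addr=0xd4 blk=13 s=1: L1-HIT | VC [15]
  [11] addr=0xf6 blk=15 s=1: VC-HIT | VC [13]
  [12] addr=0xfa blk=15 s=1: L1-HIT | VC [13]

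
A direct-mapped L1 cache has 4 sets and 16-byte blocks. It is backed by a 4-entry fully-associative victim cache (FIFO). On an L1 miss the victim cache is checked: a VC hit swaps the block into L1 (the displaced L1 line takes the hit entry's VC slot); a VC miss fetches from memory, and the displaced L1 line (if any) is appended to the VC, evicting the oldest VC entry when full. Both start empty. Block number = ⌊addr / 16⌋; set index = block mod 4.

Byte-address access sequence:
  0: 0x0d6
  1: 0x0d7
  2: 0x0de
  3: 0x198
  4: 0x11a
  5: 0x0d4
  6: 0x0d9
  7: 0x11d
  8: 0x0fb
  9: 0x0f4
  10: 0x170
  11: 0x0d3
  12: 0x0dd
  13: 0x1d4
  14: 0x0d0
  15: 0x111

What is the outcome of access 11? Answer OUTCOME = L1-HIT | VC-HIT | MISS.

0: 0xd6 (blk 13, set 1) → MISS  vc=[]
1: 0xd7 (blk 13, set 1) → L1-HIT  vc=[]
2: 0xde (blk 13, set 1) → L1-HIT  vc=[]
3: 0x198 (blk 25, set 1) → MISS  vc=[13]
4: 0x11a (blk 17, set 1) → MISS  vc=[13, 25]
5: 0xd4 (blk 13, set 1) → VC-HIT  vc=[17, 25]
6: 0xd9 (blk 13, set 1) → L1-HIT  vc=[17, 25]
7: 0x11d (blk 17, set 1) → VC-HIT  vc=[13, 25]
8: 0xfb (blk 15, set 3) → MISS  vc=[13, 25]
9: 0xf4 (blk 15, set 3) → L1-HIT  vc=[13, 25]
10: 0x170 (blk 23, set 3) → MISS  vc=[13, 25, 15]
11: 0xd3 (blk 13, set 1) → VC-HIT  vc=[17, 25, 15]
12: 0xdd (blk 13, set 1) → L1-HIT  vc=[17, 25, 15]
13: 0x1d4 (blk 29, set 1) → MISS  vc=[17, 25, 15, 13]
14: 0xd0 (blk 13, set 1) → VC-HIT  vc=[17, 25, 15, 29]
15: 0x111 (blk 17, set 1) → VC-HIT  vc=[13, 25, 15, 29]

OUTCOME = VC-HIT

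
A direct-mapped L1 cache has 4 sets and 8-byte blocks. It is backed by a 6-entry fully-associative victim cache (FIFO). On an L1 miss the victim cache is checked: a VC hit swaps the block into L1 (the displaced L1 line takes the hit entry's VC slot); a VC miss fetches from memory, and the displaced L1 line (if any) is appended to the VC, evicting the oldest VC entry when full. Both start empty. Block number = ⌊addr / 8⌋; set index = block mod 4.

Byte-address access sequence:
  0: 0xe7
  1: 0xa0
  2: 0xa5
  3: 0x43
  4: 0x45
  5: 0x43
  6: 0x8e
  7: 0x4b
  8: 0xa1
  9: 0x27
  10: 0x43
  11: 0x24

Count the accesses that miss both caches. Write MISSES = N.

MISSES = 6

#0 0xe7→b28/s0 MISS; vc=[]
#1 0xa0→b20/s0 MISS; vc=[28]
#2 0xa5→b20/s0 L1-HIT; vc=[28]
#3 0x43→b8/s0 MISS; vc=[28,20]
#4 0x45→b8/s0 L1-HIT; vc=[28,20]
#5 0x43→b8/s0 L1-HIT; vc=[28,20]
#6 0x8e→b17/s1 MISS; vc=[28,20]
#7 0x4b→b9/s1 MISS; vc=[28,20,17]
#8 0xa1→b20/s0 VC-HIT; vc=[28,8,17]
#9 0x27→b4/s0 MISS; vc=[28,8,17,20]
#10 0x43→b8/s0 VC-HIT; vc=[28,4,17,20]
#11 0x24→b4/s0 VC-HIT; vc=[28,8,17,20]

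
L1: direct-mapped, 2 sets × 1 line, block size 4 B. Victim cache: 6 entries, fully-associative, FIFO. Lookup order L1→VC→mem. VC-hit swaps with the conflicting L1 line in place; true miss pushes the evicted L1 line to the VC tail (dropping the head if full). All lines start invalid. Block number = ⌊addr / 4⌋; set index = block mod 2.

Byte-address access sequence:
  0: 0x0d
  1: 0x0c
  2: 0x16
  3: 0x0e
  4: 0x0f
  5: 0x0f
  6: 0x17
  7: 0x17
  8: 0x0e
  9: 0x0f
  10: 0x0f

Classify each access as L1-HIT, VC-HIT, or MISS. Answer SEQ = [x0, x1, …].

SEQ = [MISS, L1-HIT, MISS, VC-HIT, L1-HIT, L1-HIT, VC-HIT, L1-HIT, VC-HIT, L1-HIT, L1-HIT]

0: 0xd (blk 3, set 1) → MISS  vc=[]
1: 0xc (blk 3, set 1) → L1-HIT  vc=[]
2: 0x16 (blk 5, set 1) → MISS  vc=[3]
3: 0xe (blk 3, set 1) → VC-HIT  vc=[5]
4: 0xf (blk 3, set 1) → L1-HIT  vc=[5]
5: 0xf (blk 3, set 1) → L1-HIT  vc=[5]
6: 0x17 (blk 5, set 1) → VC-HIT  vc=[3]
7: 0x17 (blk 5, set 1) → L1-HIT  vc=[3]
8: 0xe (blk 3, set 1) → VC-HIT  vc=[5]
9: 0xf (blk 3, set 1) → L1-HIT  vc=[5]
10: 0xf (blk 3, set 1) → L1-HIT  vc=[5]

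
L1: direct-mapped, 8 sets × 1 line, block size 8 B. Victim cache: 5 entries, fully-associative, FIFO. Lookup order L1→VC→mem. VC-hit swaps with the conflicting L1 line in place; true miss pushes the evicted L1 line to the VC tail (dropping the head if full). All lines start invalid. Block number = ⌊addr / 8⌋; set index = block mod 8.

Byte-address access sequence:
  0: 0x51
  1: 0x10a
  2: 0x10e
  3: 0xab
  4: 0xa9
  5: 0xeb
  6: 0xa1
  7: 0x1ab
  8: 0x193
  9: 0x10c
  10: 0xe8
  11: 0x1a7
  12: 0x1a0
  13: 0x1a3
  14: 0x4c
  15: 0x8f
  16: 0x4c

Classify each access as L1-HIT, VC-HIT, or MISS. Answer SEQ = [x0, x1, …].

#0 0x51→b10/s2 MISS; vc=[]
#1 0x10a→b33/s1 MISS; vc=[]
#2 0x10e→b33/s1 L1-HIT; vc=[]
#3 0xab→b21/s5 MISS; vc=[]
#4 0xa9→b21/s5 L1-HIT; vc=[]
#5 0xeb→b29/s5 MISS; vc=[21]
#6 0xa1→b20/s4 MISS; vc=[21]
#7 0x1ab→b53/s5 MISS; vc=[21,29]
#8 0x193→b50/s2 MISS; vc=[21,29,10]
#9 0x10c→b33/s1 L1-HIT; vc=[21,29,10]
#10 0xe8→b29/s5 VC-HIT; vc=[21,53,10]
#11 0x1a7→b52/s4 MISS; vc=[21,53,10,20]
#12 0x1a0→b52/s4 L1-HIT; vc=[21,53,10,20]
#13 0x1a3→b52/s4 L1-HIT; vc=[21,53,10,20]
#14 0x4c→b9/s1 MISS; vc=[21,53,10,20,33]
#15 0x8f→b17/s1 MISS; vc=[53,10,20,33,9]
#16 0x4c→b9/s1 VC-HIT; vc=[53,10,20,33,17]

SEQ = [MISS, MISS, L1-HIT, MISS, L1-HIT, MISS, MISS, MISS, MISS, L1-HIT, VC-HIT, MISS, L1-HIT, L1-HIT, MISS, MISS, VC-HIT]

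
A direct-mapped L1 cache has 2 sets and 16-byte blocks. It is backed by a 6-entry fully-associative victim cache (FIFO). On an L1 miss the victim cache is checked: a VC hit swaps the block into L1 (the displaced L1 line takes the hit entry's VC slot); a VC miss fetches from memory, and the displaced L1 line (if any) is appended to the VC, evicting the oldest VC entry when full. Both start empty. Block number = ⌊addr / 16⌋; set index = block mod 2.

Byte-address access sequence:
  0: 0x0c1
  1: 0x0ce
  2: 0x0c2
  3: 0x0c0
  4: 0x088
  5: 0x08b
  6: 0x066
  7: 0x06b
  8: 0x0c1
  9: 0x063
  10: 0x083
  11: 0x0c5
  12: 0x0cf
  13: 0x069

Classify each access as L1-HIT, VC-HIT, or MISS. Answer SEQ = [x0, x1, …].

  [0] addr=0xc1 blk=12 s=0: MISS | VC []
  [1] addr=0xce blk=12 s=0: L1-HIT | VC []
  [2] addr=0xc2 blk=12 s=0: L1-HIT | VC []
  [3] addr=0xc0 blk=12 s=0: L1-HIT | VC []
  [4] addr=0x88 blk=8 s=0: MISS | VC [12]
  [5] addr=0x8b blk=8 s=0: L1-HIT | VC [12]
  [6] addr=0x66 blk=6 s=0: MISS | VC [12, 8]
  [7] addr=0x6b blk=6 s=0: L1-HIT | VC [12, 8]
  [8] addr=0xc1 blk=12 s=0: VC-HIT | VC [6, 8]
  [9] addr=0x63 blk=6 s=0: VC-HIT | VC [12, 8]
  [10] addr=0x83 blk=8 s=0: VC-HIT | VC [12, 6]
  [11] addr=0xc5 blk=12 s=0: VC-HIT | VC [8, 6]
  [12] addr=0xcf blk=12 s=0: L1-HIT | VC [8, 6]
  [13] addr=0x69 blk=6 s=0: VC-HIT | VC [8, 12]

SEQ = [MISS, L1-HIT, L1-HIT, L1-HIT, MISS, L1-HIT, MISS, L1-HIT, VC-HIT, VC-HIT, VC-HIT, VC-HIT, L1-HIT, VC-HIT]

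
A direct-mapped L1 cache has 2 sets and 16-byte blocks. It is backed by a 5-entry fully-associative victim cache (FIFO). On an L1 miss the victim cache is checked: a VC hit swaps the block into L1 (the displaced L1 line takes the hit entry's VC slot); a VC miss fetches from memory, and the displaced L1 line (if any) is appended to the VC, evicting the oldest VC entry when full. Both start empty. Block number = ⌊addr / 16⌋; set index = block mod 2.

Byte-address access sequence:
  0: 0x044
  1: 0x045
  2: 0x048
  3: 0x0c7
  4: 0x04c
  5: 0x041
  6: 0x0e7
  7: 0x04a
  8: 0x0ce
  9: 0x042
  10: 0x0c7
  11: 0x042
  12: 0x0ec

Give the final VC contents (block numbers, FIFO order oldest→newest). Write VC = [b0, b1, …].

VC = [12, 4]

#0 0x44→b4/s0 MISS; vc=[]
#1 0x45→b4/s0 L1-HIT; vc=[]
#2 0x48→b4/s0 L1-HIT; vc=[]
#3 0xc7→b12/s0 MISS; vc=[4]
#4 0x4c→b4/s0 VC-HIT; vc=[12]
#5 0x41→b4/s0 L1-HIT; vc=[12]
#6 0xe7→b14/s0 MISS; vc=[12,4]
#7 0x4a→b4/s0 VC-HIT; vc=[12,14]
#8 0xce→b12/s0 VC-HIT; vc=[4,14]
#9 0x42→b4/s0 VC-HIT; vc=[12,14]
#10 0xc7→b12/s0 VC-HIT; vc=[4,14]
#11 0x42→b4/s0 VC-HIT; vc=[12,14]
#12 0xec→b14/s0 VC-HIT; vc=[12,4]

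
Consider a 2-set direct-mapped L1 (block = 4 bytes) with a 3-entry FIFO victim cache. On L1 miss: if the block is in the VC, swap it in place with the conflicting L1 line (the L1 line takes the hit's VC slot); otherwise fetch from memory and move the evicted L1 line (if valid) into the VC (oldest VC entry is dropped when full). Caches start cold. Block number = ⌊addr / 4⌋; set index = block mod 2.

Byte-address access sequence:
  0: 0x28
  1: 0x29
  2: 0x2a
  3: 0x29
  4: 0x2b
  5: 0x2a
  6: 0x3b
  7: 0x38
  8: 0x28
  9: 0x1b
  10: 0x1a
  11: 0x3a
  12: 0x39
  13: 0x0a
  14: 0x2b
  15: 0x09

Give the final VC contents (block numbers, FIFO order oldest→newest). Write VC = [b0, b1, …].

0: 0x28 (blk 10, set 0) → MISS  vc=[]
1: 0x29 (blk 10, set 0) → L1-HIT  vc=[]
2: 0x2a (blk 10, set 0) → L1-HIT  vc=[]
3: 0x29 (blk 10, set 0) → L1-HIT  vc=[]
4: 0x2b (blk 10, set 0) → L1-HIT  vc=[]
5: 0x2a (blk 10, set 0) → L1-HIT  vc=[]
6: 0x3b (blk 14, set 0) → MISS  vc=[10]
7: 0x38 (blk 14, set 0) → L1-HIT  vc=[10]
8: 0x28 (blk 10, set 0) → VC-HIT  vc=[14]
9: 0x1b (blk 6, set 0) → MISS  vc=[14, 10]
10: 0x1a (blk 6, set 0) → L1-HIT  vc=[14, 10]
11: 0x3a (blk 14, set 0) → VC-HIT  vc=[6, 10]
12: 0x39 (blk 14, set 0) → L1-HIT  vc=[6, 10]
13: 0xa (blk 2, set 0) → MISS  vc=[6, 10, 14]
14: 0x2b (blk 10, set 0) → VC-HIT  vc=[6, 2, 14]
15: 0x9 (blk 2, set 0) → VC-HIT  vc=[6, 10, 14]

VC = [6, 10, 14]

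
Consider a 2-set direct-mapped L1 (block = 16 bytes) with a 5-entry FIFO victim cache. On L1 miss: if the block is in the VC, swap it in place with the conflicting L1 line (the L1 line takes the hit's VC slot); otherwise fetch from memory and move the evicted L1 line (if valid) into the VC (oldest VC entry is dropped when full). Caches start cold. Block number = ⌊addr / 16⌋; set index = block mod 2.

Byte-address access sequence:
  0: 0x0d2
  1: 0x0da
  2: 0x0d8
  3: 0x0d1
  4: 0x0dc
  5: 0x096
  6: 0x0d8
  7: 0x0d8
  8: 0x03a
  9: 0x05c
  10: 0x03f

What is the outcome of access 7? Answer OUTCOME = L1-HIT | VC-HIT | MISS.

#0 0xd2→b13/s1 MISS; vc=[]
#1 0xda→b13/s1 L1-HIT; vc=[]
#2 0xd8→b13/s1 L1-HIT; vc=[]
#3 0xd1→b13/s1 L1-HIT; vc=[]
#4 0xdc→b13/s1 L1-HIT; vc=[]
#5 0x96→b9/s1 MISS; vc=[13]
#6 0xd8→b13/s1 VC-HIT; vc=[9]
#7 0xd8→b13/s1 L1-HIT; vc=[9]
#8 0x3a→b3/s1 MISS; vc=[9,13]
#9 0x5c→b5/s1 MISS; vc=[9,13,3]
#10 0x3f→b3/s1 VC-HIT; vc=[9,13,5]

OUTCOME = L1-HIT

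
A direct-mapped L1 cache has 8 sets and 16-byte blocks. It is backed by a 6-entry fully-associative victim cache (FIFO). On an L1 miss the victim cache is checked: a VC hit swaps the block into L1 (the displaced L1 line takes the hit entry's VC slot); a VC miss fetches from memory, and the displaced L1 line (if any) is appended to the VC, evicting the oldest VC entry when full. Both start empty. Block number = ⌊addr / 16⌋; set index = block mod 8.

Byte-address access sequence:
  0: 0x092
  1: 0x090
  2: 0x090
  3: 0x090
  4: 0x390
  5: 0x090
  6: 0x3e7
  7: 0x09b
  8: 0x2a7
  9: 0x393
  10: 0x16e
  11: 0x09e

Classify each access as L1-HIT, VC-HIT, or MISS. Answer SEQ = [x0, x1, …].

SEQ = [MISS, L1-HIT, L1-HIT, L1-HIT, MISS, VC-HIT, MISS, L1-HIT, MISS, VC-HIT, MISS, VC-HIT]

#0 0x92→b9/s1 MISS; vc=[]
#1 0x90→b9/s1 L1-HIT; vc=[]
#2 0x90→b9/s1 L1-HIT; vc=[]
#3 0x90→b9/s1 L1-HIT; vc=[]
#4 0x390→b57/s1 MISS; vc=[9]
#5 0x90→b9/s1 VC-HIT; vc=[57]
#6 0x3e7→b62/s6 MISS; vc=[57]
#7 0x9b→b9/s1 L1-HIT; vc=[57]
#8 0x2a7→b42/s2 MISS; vc=[57]
#9 0x393→b57/s1 VC-HIT; vc=[9]
#10 0x16e→b22/s6 MISS; vc=[9,62]
#11 0x9e→b9/s1 VC-HIT; vc=[57,62]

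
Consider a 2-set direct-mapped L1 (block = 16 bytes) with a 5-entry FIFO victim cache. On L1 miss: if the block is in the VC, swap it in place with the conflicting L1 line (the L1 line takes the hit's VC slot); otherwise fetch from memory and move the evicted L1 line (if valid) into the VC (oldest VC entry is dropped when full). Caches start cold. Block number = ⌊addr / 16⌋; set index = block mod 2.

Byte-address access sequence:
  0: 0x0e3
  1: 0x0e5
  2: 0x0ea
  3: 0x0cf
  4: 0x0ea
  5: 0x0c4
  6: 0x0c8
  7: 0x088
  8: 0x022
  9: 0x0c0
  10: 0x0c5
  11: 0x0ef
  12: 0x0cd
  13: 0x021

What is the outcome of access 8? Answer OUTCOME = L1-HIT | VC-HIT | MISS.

0: 0xe3 (blk 14, set 0) → MISS  vc=[]
1: 0xe5 (blk 14, set 0) → L1-HIT  vc=[]
2: 0xea (blk 14, set 0) → L1-HIT  vc=[]
3: 0xcf (blk 12, set 0) → MISS  vc=[14]
4: 0xea (blk 14, set 0) → VC-HIT  vc=[12]
5: 0xc4 (blk 12, set 0) → VC-HIT  vc=[14]
6: 0xc8 (blk 12, set 0) → L1-HIT  vc=[14]
7: 0x88 (blk 8, set 0) → MISS  vc=[14, 12]
8: 0x22 (blk 2, set 0) → MISS  vc=[14, 12, 8]
9: 0xc0 (blk 12, set 0) → VC-HIT  vc=[14, 2, 8]
10: 0xc5 (blk 12, set 0) → L1-HIT  vc=[14, 2, 8]
11: 0xef (blk 14, set 0) → VC-HIT  vc=[12, 2, 8]
12: 0xcd (blk 12, set 0) → VC-HIT  vc=[14, 2, 8]
13: 0x21 (blk 2, set 0) → VC-HIT  vc=[14, 12, 8]

OUTCOME = MISS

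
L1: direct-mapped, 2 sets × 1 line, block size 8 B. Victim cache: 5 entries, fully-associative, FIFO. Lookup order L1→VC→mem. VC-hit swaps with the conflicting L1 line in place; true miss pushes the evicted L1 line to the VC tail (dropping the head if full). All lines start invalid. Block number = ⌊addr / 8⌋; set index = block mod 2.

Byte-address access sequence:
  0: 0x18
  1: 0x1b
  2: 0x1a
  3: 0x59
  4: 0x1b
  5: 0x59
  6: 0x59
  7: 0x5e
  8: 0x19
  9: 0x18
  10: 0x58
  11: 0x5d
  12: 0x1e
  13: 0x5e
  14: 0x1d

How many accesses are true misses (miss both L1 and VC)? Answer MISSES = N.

MISSES = 2

#0 0x18→b3/s1 MISS; vc=[]
#1 0x1b→b3/s1 L1-HIT; vc=[]
#2 0x1a→b3/s1 L1-HIT; vc=[]
#3 0x59→b11/s1 MISS; vc=[3]
#4 0x1b→b3/s1 VC-HIT; vc=[11]
#5 0x59→b11/s1 VC-HIT; vc=[3]
#6 0x59→b11/s1 L1-HIT; vc=[3]
#7 0x5e→b11/s1 L1-HIT; vc=[3]
#8 0x19→b3/s1 VC-HIT; vc=[11]
#9 0x18→b3/s1 L1-HIT; vc=[11]
#10 0x58→b11/s1 VC-HIT; vc=[3]
#11 0x5d→b11/s1 L1-HIT; vc=[3]
#12 0x1e→b3/s1 VC-HIT; vc=[11]
#13 0x5e→b11/s1 VC-HIT; vc=[3]
#14 0x1d→b3/s1 VC-HIT; vc=[11]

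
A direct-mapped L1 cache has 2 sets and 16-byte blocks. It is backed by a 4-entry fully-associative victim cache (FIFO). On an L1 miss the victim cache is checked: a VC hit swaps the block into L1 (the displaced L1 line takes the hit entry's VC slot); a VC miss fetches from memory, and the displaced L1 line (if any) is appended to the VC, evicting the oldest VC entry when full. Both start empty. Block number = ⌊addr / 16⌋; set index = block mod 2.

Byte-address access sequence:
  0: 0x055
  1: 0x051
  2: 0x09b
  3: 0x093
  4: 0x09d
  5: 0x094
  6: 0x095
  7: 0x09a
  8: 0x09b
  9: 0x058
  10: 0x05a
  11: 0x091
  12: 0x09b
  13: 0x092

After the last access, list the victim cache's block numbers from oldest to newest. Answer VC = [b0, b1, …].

VC = [5]

0: 0x55 (blk 5, set 1) → MISS  vc=[]
1: 0x51 (blk 5, set 1) → L1-HIT  vc=[]
2: 0x9b (blk 9, set 1) → MISS  vc=[5]
3: 0x93 (blk 9, set 1) → L1-HIT  vc=[5]
4: 0x9d (blk 9, set 1) → L1-HIT  vc=[5]
5: 0x94 (blk 9, set 1) → L1-HIT  vc=[5]
6: 0x95 (blk 9, set 1) → L1-HIT  vc=[5]
7: 0x9a (blk 9, set 1) → L1-HIT  vc=[5]
8: 0x9b (blk 9, set 1) → L1-HIT  vc=[5]
9: 0x58 (blk 5, set 1) → VC-HIT  vc=[9]
10: 0x5a (blk 5, set 1) → L1-HIT  vc=[9]
11: 0x91 (blk 9, set 1) → VC-HIT  vc=[5]
12: 0x9b (blk 9, set 1) → L1-HIT  vc=[5]
13: 0x92 (blk 9, set 1) → L1-HIT  vc=[5]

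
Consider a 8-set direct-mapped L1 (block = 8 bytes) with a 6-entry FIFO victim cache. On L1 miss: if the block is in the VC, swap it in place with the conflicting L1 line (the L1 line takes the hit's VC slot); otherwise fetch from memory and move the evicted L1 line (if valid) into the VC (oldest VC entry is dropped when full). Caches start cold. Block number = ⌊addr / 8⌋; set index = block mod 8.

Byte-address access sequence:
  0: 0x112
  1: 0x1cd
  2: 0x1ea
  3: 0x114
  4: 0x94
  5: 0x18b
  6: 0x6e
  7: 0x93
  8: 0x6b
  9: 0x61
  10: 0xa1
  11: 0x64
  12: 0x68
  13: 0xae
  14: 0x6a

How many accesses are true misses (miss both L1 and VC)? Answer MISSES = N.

#0 0x112→b34/s2 MISS; vc=[]
#1 0x1cd→b57/s1 MISS; vc=[]
#2 0x1ea→b61/s5 MISS; vc=[]
#3 0x114→b34/s2 L1-HIT; vc=[]
#4 0x94→b18/s2 MISS; vc=[34]
#5 0x18b→b49/s1 MISS; vc=[34,57]
#6 0x6e→b13/s5 MISS; vc=[34,57,61]
#7 0x93→b18/s2 L1-HIT; vc=[34,57,61]
#8 0x6b→b13/s5 L1-HIT; vc=[34,57,61]
#9 0x61→b12/s4 MISS; vc=[34,57,61]
#10 0xa1→b20/s4 MISS; vc=[34,57,61,12]
#11 0x64→b12/s4 VC-HIT; vc=[34,57,61,20]
#12 0x68→b13/s5 L1-HIT; vc=[34,57,61,20]
#13 0xae→b21/s5 MISS; vc=[34,57,61,20,13]
#14 0x6a→b13/s5 VC-HIT; vc=[34,57,61,20,21]

MISSES = 9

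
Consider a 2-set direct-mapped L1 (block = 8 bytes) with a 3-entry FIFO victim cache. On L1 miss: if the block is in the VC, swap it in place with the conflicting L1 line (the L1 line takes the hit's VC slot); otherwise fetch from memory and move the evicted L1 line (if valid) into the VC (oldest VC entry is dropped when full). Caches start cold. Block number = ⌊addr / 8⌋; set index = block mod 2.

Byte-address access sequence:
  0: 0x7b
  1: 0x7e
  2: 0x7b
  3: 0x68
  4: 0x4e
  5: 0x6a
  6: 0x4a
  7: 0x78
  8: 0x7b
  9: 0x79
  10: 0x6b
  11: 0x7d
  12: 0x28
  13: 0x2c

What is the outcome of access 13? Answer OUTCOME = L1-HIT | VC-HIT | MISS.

0: 0x7b (blk 15, set 1) → MISS  vc=[]
1: 0x7e (blk 15, set 1) → L1-HIT  vc=[]
2: 0x7b (blk 15, set 1) → L1-HIT  vc=[]
3: 0x68 (blk 13, set 1) → MISS  vc=[15]
4: 0x4e (blk 9, set 1) → MISS  vc=[15, 13]
5: 0x6a (blk 13, set 1) → VC-HIT  vc=[15, 9]
6: 0x4a (blk 9, set 1) → VC-HIT  vc=[15, 13]
7: 0x78 (blk 15, set 1) → VC-HIT  vc=[9, 13]
8: 0x7b (blk 15, set 1) → L1-HIT  vc=[9, 13]
9: 0x79 (blk 15, set 1) → L1-HIT  vc=[9, 13]
10: 0x6b (blk 13, set 1) → VC-HIT  vc=[9, 15]
11: 0x7d (blk 15, set 1) → VC-HIT  vc=[9, 13]
12: 0x28 (blk 5, set 1) → MISS  vc=[9, 13, 15]
13: 0x2c (blk 5, set 1) → L1-HIT  vc=[9, 13, 15]

OUTCOME = L1-HIT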